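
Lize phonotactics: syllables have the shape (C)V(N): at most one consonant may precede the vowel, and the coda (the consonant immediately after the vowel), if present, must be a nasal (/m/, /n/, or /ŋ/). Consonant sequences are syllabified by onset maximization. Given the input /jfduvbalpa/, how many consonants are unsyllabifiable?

4

The consonants /j/, /f/, /v/, /l/ cannot be parsed into a legal (C)V(N) syllable (only a nasal (/m/, /n/, or /ŋ/) is licensed in coda position; onsets are limited to one consonant).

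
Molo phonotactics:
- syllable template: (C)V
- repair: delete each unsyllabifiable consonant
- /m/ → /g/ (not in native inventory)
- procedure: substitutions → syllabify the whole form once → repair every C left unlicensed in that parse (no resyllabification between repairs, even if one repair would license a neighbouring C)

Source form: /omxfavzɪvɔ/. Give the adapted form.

Substitution: /m/ → /g/, giving /ogxfavzɪvɔ/.
The consonants /g/, /x/, /v/ cannot be parsed into a legal (C)V syllable (no codas are permitted; onsets are limited to one consonant).
Deletion applies to /g/, /x/, /v/.

ofazɪvɔ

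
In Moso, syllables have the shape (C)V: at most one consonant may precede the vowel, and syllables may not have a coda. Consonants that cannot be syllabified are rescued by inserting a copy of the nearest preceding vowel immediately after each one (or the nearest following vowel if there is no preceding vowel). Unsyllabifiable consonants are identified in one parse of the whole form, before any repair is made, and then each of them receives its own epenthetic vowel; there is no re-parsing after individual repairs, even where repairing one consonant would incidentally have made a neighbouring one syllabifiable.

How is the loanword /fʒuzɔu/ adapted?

fuʒuzɔu

Syllabifying with onset maximization leaves /f/ stranded (no codas are permitted; onsets are limited to one consonant).
Inserting the epenthetic vowel yields /f/ → /fu/.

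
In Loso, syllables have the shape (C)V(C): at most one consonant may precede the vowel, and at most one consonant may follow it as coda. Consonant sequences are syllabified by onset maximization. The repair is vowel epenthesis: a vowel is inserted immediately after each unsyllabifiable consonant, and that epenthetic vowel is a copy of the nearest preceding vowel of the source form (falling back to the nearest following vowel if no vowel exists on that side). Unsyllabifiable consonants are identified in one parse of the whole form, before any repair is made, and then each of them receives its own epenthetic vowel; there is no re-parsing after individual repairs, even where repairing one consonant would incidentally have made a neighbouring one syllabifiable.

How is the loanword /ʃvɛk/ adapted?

ʃɛvɛk

The consonants /ʃ/ cannot be parsed into a legal (C)V(C) syllable (at most one coda consonant is licensed; onsets are limited to one consonant).
Inserting the epenthetic vowel yields /ʃ/ → /ʃɛ/.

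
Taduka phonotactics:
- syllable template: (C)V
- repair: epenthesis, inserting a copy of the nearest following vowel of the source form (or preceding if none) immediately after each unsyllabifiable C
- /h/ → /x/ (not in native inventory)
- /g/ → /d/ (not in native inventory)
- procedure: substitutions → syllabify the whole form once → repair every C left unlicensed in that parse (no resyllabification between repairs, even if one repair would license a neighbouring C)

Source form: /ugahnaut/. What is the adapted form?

Substitution: /g/ → /d/, /h/ → /x/, giving /udaxnaut/.
Under (C)V, the unsyllabifiable consonants are /x/, /t/ (no codas are permitted; onsets are limited to one consonant).
Inserting the epenthetic vowel yields /x/ → /xa/, /t/ → /tu/.

udaxanautu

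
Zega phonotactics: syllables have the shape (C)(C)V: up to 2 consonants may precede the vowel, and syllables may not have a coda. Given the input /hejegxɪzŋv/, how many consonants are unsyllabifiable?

3

The consonants /z/, /ŋ/, /v/ cannot be parsed into a legal (C)(C)V syllable (no codas are permitted; onsets may contain at most 2 consonants).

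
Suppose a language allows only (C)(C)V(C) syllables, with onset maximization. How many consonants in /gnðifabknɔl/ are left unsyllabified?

1

Syllabifying with onset maximization leaves /g/ stranded (at most one coda consonant is licensed; onsets may contain at most 2 consonants).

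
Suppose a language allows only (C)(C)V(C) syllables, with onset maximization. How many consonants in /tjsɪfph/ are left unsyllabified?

3

Under (C)(C)V(C), the unsyllabifiable consonants are /t/, /p/, /h/ (at most one coda consonant is licensed; onsets may contain at most 2 consonants).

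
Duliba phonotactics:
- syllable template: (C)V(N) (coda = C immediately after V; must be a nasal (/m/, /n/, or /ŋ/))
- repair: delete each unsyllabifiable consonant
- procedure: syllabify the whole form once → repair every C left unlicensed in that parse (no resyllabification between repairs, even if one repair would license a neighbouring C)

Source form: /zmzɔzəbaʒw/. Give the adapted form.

zɔzəba

Syllabifying with onset maximization leaves /z/, /m/, /ʒ/, /w/ stranded (only a nasal (/m/, /n/, or /ŋ/) is licensed in coda position; onsets are limited to one consonant).
Deleting the stranded consonants removes /z/, /m/, /ʒ/, /w/.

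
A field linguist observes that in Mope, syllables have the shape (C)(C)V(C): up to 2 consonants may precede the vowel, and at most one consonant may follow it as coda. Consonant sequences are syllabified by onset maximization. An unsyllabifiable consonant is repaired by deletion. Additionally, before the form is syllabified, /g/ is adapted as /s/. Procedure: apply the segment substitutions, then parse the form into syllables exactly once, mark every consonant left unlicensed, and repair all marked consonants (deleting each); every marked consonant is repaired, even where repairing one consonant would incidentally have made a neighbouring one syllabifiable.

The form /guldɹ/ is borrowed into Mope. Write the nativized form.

sul

Substitution: /g/ → /s/, giving /suldɹ/.
Syllabifying with onset maximization leaves /d/, /ɹ/ stranded (at most one coda consonant is licensed; onsets may contain at most 2 consonants).
Deleting the stranded consonants removes /d/, /ɹ/.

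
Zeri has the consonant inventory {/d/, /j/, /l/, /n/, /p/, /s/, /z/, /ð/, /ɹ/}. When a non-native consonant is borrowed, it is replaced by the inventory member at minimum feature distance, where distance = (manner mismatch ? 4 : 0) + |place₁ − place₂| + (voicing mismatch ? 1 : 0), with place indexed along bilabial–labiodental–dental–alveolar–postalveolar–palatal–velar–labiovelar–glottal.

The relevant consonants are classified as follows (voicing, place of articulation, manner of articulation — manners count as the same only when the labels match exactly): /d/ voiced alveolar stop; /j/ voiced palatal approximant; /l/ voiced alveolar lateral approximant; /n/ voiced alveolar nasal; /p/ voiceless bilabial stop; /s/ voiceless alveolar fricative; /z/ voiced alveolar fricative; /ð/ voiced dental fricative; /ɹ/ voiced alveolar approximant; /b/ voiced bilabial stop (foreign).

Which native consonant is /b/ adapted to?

/p/ is closest: same manner (stop), place distance 0 (bilabial→bilabial), voicing differs (+1); total 1. Next closest is /d/ at distance 3.

p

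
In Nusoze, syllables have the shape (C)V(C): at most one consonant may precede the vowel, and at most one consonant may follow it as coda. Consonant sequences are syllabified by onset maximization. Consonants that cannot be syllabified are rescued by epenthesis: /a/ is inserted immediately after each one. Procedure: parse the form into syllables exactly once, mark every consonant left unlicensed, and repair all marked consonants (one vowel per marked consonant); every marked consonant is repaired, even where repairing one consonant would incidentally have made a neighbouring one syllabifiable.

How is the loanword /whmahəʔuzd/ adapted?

The consonants /w/, /h/, /d/ cannot be parsed into a legal (C)V(C) syllable (at most one coda consonant is licensed; onsets are limited to one consonant).
Each unlicensed consonant becomes the onset of a new syllable: /w/ → /wa/, /h/ → /ha/, /d/ → /da/.

wahamahəʔuzda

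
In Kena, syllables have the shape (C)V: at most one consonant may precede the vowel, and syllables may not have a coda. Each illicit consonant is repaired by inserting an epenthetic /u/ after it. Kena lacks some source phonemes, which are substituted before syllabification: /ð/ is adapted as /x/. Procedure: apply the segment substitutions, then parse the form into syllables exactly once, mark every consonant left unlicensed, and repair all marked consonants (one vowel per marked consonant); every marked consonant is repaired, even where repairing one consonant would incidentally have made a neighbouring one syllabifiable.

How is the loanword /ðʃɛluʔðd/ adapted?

Substitution: /ð/ → /x/, giving /xʃɛluʔxd/.
Under (C)V, the unsyllabifiable consonants are /x/, /ʔ/, /x/, /d/ (no codas are permitted; onsets are limited to one consonant).
Inserting the epenthetic vowel yields /x/ → /xu/, /ʔ/ → /ʔu/, /x/ → /xu/, /d/ → /du/.

xuʃɛluʔuxudu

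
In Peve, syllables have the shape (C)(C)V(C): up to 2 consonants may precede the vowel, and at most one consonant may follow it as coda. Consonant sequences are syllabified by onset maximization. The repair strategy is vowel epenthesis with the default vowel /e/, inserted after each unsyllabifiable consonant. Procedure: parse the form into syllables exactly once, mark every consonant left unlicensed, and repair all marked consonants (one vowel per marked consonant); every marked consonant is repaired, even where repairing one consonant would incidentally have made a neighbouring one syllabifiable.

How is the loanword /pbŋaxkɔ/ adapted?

pebŋaxkɔ

Under (C)(C)V(C), the unsyllabifiable consonants are /p/ (at most one coda consonant is licensed; onsets may contain at most 2 consonants).
Inserting the epenthetic vowel yields /p/ → /pe/.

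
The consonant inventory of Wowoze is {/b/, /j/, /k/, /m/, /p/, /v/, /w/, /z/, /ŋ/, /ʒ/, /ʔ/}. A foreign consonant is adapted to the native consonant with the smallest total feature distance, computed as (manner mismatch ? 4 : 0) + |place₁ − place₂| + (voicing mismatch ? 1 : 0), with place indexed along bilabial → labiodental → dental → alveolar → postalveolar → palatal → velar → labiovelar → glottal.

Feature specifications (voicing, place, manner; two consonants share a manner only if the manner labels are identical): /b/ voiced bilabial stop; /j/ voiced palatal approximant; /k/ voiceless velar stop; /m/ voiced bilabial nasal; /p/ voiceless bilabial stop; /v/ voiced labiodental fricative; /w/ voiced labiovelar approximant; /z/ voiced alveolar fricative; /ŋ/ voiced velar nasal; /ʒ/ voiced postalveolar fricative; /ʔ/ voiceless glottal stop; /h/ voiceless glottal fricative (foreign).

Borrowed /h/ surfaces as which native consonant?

ʔ

/ʔ/ is closest: manner differs (fricative→stop, +4), place distance 0 (glottal→glottal), same voicing; total 4. Next closest is /ʒ/ at distance 5.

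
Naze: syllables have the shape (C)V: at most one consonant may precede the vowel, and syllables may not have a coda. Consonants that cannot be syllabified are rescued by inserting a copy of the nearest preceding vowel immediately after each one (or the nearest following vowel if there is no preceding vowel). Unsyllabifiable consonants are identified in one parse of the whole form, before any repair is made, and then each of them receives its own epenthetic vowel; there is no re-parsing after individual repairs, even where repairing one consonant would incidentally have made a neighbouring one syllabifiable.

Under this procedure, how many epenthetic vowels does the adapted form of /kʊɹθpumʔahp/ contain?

The unsyllabifiable consonants are /ɹ/, /θ/, /m/, /h/, /p/; each receives one epenthetic vowel.

5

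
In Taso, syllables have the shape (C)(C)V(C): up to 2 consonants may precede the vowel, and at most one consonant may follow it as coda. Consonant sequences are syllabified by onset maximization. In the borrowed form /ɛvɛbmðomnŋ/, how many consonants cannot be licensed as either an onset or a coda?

Under (C)(C)V(C), the unsyllabifiable consonants are /n/, /ŋ/ (at most one coda consonant is licensed; onsets may contain at most 2 consonants).

2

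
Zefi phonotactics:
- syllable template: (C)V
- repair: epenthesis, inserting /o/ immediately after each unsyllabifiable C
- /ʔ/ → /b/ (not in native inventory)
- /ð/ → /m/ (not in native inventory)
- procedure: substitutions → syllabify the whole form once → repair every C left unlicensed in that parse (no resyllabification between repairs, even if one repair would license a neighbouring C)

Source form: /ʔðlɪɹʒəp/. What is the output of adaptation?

bomolɪɹoʒəpo

Substitution: /ʔ/ → /b/, /ð/ → /m/, giving /bmlɪɹʒəp/.
Syllabifying with onset maximization leaves /b/, /m/, /ɹ/, /p/ stranded (no codas are permitted; onsets are limited to one consonant).
Inserting the epenthetic vowel yields /b/ → /bo/, /m/ → /mo/, /ɹ/ → /ɹo/, /p/ → /po/.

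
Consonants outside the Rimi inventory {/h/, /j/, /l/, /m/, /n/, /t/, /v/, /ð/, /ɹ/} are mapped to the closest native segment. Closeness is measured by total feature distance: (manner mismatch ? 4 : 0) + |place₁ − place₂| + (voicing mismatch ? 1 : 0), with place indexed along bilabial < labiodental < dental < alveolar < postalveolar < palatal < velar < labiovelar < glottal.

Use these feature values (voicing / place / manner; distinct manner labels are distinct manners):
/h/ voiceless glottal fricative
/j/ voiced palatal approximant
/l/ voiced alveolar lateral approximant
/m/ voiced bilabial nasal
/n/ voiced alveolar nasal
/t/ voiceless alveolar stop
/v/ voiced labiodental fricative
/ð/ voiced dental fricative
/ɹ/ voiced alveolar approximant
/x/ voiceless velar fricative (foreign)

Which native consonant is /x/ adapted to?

/h/ is closest: same manner (fricative), place distance 2 (velar→glottal), same voicing; total 2. Next closest is /ð/ at distance 5.

h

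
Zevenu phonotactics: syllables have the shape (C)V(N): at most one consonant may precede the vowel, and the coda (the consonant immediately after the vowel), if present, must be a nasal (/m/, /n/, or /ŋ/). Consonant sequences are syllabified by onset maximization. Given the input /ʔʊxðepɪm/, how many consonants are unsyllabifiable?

1

The consonants /x/ cannot be parsed into a legal (C)V(N) syllable (only a nasal (/m/, /n/, or /ŋ/) is licensed in coda position; onsets are limited to one consonant).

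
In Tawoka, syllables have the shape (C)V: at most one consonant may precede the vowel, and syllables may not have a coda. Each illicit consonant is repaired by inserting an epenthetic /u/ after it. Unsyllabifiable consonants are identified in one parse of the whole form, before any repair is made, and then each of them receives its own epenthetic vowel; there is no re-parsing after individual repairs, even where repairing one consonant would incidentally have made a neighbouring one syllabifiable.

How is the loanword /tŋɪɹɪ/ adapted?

The consonants /t/ cannot be parsed into a legal (C)V syllable (no codas are permitted; onsets are limited to one consonant).
Inserting the epenthetic vowel yields /t/ → /tu/.

tuŋɪɹɪ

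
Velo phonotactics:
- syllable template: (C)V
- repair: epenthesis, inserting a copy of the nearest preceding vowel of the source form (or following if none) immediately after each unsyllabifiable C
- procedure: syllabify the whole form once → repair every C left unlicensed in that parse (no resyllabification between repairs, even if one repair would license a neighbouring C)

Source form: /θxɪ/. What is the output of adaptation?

Under (C)V, the unsyllabifiable consonants are /θ/ (no codas are permitted; onsets are limited to one consonant).
Epenthesis after each stranded consonant: /θ/ → /θɪ/.

θɪxɪ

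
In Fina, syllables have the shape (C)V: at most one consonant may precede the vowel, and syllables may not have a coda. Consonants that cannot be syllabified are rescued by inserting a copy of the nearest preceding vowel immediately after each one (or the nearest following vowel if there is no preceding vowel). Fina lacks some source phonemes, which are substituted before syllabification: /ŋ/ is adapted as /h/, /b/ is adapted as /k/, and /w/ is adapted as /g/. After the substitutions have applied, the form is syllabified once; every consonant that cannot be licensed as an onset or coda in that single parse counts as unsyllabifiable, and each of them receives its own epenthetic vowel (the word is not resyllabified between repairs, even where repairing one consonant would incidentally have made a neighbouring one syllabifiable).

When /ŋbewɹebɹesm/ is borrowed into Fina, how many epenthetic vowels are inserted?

After substitution the input is /hkegɹekɹesm/.
The unsyllabifiable consonants are /h/, /g/, /k/, /s/, /m/; each receives one epenthetic vowel.

5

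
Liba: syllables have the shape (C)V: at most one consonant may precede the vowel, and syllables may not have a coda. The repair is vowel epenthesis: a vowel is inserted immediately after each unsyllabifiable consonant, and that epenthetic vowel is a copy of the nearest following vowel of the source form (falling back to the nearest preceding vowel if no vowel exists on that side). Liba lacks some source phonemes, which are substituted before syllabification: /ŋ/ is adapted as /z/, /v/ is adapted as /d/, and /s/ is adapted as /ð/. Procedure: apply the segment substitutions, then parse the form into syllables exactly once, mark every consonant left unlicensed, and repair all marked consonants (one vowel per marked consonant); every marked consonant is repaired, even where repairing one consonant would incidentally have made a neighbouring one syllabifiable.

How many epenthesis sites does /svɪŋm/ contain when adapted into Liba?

3

After substitution the input is /ðdɪzm/.
The unsyllabifiable consonants are /ð/, /z/, /m/; each receives one epenthetic vowel.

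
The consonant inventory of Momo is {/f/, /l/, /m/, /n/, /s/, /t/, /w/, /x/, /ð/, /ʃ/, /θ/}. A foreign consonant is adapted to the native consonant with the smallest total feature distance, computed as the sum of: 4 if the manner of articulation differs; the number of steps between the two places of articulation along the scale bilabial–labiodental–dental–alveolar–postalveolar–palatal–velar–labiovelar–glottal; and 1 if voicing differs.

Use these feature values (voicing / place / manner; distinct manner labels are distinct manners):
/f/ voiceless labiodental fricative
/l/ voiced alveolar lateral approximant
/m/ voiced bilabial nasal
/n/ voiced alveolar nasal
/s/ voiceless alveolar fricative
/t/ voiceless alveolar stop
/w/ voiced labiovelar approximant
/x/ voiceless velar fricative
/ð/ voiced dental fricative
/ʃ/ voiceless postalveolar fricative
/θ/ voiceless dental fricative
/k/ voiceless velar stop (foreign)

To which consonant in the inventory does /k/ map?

/t/ is closest: same manner (stop), place distance 3 (velar→alveolar), same voicing; total 3. Next closest is /x/ at distance 4.

t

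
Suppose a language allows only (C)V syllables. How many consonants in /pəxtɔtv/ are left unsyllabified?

The consonants /x/, /t/, /v/ cannot be parsed into a legal (C)V syllable (no codas are permitted; onsets are limited to one consonant).

3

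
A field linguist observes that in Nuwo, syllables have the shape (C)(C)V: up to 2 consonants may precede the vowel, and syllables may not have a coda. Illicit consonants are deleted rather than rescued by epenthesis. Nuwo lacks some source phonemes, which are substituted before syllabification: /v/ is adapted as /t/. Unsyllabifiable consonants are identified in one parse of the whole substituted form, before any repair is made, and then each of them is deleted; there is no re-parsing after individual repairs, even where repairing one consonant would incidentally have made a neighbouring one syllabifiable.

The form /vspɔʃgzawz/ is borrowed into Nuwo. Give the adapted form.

spɔgza

Substitution: /v/ → /t/, giving /tspɔʃgzawz/.
Syllabifying with onset maximization leaves /t/, /ʃ/, /w/, /z/ stranded (no codas are permitted; onsets may contain at most 2 consonants).
Deletion applies to /t/, /ʃ/, /w/, /z/.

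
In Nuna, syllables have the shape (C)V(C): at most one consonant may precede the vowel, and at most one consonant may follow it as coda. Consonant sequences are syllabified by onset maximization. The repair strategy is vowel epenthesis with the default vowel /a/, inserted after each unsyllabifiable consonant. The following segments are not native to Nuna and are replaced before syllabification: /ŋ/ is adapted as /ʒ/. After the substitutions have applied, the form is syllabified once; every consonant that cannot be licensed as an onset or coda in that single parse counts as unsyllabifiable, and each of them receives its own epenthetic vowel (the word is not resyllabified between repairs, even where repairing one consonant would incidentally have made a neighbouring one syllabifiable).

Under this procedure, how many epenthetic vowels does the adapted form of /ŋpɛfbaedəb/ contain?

1

After substitution the input is /ʒpɛfbaedəb/.
The unsyllabifiable consonants are /ʒ/; each receives one epenthetic vowel.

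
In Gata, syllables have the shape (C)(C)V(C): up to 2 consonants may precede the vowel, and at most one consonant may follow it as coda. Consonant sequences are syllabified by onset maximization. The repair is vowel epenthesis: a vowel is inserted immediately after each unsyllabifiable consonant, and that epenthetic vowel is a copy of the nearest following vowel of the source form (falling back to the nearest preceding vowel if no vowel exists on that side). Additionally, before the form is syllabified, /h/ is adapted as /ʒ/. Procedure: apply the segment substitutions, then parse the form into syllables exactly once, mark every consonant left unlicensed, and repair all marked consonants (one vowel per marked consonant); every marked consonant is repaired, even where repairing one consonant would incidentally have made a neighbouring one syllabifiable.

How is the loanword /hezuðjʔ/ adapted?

ʒezuðjuʔu

Substitution: /h/ → /ʒ/, giving /ʒezuðjʔ/.
The consonants /j/, /ʔ/ cannot be parsed into a legal (C)(C)V(C) syllable (at most one coda consonant is licensed; onsets may contain at most 2 consonants).
Each unlicensed consonant becomes the onset of a new syllable: /j/ → /ju/, /ʔ/ → /ʔu/.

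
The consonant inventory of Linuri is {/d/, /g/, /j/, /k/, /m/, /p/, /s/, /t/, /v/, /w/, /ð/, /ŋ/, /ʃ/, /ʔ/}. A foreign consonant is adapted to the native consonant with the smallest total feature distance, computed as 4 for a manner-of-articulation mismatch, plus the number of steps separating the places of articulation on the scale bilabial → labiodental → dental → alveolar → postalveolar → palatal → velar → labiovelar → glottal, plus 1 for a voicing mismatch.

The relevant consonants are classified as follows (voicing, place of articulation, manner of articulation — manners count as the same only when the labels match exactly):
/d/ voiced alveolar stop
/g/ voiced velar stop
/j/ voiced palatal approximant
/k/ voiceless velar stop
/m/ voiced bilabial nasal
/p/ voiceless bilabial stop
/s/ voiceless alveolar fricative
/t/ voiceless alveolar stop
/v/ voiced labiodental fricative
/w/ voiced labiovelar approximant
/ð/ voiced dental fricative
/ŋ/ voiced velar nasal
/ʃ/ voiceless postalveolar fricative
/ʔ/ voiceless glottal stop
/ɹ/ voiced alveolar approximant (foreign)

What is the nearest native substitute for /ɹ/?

j

/j/ is closest: same manner (approximant), place distance 2 (alveolar→palatal), same voicing; total 2. Next closest is /d/ at distance 4.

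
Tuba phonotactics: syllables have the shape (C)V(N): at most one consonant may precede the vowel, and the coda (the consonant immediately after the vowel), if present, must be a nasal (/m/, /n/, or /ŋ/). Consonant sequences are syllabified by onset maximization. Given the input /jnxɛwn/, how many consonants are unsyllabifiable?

4

The consonants /j/, /n/, /w/, /n/ cannot be parsed into a legal (C)V(N) syllable (only a nasal (/m/, /n/, or /ŋ/) is licensed in coda position; onsets are limited to one consonant).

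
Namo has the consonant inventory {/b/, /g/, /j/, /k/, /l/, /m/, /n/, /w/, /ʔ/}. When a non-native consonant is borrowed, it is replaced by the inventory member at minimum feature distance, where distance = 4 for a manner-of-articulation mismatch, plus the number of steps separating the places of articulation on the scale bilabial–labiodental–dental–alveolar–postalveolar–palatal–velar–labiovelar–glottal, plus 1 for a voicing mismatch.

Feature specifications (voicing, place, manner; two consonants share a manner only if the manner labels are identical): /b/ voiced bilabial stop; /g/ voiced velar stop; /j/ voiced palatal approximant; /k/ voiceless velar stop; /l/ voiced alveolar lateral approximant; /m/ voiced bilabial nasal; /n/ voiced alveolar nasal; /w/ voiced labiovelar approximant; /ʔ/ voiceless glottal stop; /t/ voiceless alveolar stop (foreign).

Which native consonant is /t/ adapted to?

k

/k/ is closest: same manner (stop), place distance 3 (alveolar→velar), same voicing; total 3. Next closest is /b/ at distance 4.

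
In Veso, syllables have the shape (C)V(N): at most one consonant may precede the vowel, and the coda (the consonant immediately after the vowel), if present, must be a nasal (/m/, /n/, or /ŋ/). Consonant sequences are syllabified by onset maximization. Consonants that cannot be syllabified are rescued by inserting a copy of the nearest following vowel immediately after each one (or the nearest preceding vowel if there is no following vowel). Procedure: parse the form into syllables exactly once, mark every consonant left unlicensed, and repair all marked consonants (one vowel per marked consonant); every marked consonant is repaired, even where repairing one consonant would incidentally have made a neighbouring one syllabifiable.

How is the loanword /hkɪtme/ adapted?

hɪkɪteme

The consonants /h/, /t/ cannot be parsed into a legal (C)V(N) syllable (only a nasal (/m/, /n/, or /ŋ/) is licensed in coda position; onsets are limited to one consonant).
Each unlicensed consonant becomes the onset of a new syllable: /h/ → /hɪ/, /t/ → /te/.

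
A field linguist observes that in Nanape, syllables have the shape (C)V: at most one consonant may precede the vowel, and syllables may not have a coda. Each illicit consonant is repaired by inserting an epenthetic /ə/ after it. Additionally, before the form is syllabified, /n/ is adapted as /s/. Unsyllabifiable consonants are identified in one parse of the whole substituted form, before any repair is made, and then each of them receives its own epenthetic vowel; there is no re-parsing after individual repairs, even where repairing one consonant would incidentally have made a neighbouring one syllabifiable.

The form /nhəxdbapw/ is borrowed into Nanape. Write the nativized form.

Substitution: /n/ → /s/, giving /shəxdbapw/.
The consonants /s/, /x/, /d/, /p/, /w/ cannot be parsed into a legal (C)V syllable (no codas are permitted; onsets are limited to one consonant).
Epenthesis after each stranded consonant: /s/ → /sə/, /x/ → /xə/, /d/ → /də/, /p/ → /pə/, /w/ → /wə/.

səhəxədəbapəwə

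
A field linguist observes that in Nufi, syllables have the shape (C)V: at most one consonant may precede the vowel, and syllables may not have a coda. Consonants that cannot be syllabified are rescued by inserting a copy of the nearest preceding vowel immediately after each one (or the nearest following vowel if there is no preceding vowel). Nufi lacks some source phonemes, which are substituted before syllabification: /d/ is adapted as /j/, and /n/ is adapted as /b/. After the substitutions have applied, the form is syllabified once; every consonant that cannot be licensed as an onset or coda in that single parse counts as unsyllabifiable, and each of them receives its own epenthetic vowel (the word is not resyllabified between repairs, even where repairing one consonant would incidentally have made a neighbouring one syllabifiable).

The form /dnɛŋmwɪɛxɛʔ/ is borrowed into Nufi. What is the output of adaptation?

Substitution: /d/ → /j/, /n/ → /b/, giving /jbɛŋmwɪɛxɛʔ/.
Under (C)V, the unsyllabifiable consonants are /j/, /ŋ/, /m/, /ʔ/ (no codas are permitted; onsets are limited to one consonant).
Inserting the epenthetic vowel yields /j/ → /jɛ/, /ŋ/ → /ŋɛ/, /m/ → /mɛ/, /ʔ/ → /ʔɛ/.

jɛbɛŋɛmɛwɪɛxɛʔɛ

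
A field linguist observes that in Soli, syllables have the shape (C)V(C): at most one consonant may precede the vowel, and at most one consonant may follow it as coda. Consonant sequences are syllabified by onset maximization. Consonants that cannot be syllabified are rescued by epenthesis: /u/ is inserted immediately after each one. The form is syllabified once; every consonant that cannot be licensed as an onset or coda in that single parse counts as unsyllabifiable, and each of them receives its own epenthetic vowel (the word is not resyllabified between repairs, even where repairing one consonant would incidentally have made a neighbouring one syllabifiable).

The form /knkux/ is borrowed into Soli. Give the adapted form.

Under (C)V(C), the unsyllabifiable consonants are /k/, /n/ (at most one coda consonant is licensed; onsets are limited to one consonant).
Inserting the epenthetic vowel yields /k/ → /ku/, /n/ → /nu/.

kunukux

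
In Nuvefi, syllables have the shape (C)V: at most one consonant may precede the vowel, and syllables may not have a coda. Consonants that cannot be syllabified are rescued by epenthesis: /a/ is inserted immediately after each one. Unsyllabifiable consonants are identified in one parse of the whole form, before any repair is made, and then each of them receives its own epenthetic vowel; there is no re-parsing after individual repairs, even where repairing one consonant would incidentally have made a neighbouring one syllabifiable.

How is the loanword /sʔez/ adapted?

saʔeza

Under (C)V, the unsyllabifiable consonants are /s/, /z/ (no codas are permitted; onsets are limited to one consonant).
Each unlicensed consonant becomes the onset of a new syllable: /s/ → /sa/, /z/ → /za/.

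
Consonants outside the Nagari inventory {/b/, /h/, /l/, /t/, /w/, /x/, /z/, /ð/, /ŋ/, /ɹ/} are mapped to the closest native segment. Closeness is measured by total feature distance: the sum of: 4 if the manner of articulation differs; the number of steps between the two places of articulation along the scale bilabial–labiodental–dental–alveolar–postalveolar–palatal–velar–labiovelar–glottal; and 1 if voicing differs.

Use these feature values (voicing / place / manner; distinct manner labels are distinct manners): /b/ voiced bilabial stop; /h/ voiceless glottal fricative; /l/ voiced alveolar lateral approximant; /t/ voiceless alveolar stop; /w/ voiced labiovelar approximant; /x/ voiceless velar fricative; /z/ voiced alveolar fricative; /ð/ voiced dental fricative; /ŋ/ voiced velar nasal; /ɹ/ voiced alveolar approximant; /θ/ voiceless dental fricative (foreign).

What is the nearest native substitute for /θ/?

ð

/ð/ is closest: same manner (fricative), place distance 0 (dental→dental), voicing differs (+1); total 1. Next closest is /z/ at distance 2.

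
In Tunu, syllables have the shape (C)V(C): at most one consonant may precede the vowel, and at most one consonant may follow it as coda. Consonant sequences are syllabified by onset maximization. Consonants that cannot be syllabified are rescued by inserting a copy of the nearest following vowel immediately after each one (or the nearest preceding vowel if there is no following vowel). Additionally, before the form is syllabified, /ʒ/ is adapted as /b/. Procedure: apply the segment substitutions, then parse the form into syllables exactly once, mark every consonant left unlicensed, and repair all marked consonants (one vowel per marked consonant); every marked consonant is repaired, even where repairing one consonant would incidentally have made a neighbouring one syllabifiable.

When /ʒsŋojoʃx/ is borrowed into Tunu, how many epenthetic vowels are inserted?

After substitution the input is /bsŋojoʃx/.
The unsyllabifiable consonants are /b/, /s/, /x/; each receives one epenthetic vowel.

3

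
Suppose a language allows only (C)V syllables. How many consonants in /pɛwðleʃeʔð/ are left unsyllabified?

Under (C)V, the unsyllabifiable consonants are /w/, /ð/, /ʔ/, /ð/ (no codas are permitted; onsets are limited to one consonant).

4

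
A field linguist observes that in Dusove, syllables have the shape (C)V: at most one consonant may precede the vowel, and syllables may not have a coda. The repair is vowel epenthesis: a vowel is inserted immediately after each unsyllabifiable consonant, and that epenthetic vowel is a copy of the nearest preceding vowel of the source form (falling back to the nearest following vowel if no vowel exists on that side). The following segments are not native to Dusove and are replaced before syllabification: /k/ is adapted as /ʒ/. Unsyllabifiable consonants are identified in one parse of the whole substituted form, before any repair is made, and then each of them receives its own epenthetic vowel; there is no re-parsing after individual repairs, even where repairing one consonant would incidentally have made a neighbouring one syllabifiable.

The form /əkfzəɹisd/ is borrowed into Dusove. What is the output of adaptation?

əʒəfəzəɹisidi

Substitution: /k/ → /ʒ/, giving /əʒfzəɹisd/.
Syllabifying with onset maximization leaves /ʒ/, /f/, /s/, /d/ stranded (no codas are permitted; onsets are limited to one consonant).
Epenthesis after each stranded consonant: /ʒ/ → /ʒə/, /f/ → /fə/, /s/ → /si/, /d/ → /di/.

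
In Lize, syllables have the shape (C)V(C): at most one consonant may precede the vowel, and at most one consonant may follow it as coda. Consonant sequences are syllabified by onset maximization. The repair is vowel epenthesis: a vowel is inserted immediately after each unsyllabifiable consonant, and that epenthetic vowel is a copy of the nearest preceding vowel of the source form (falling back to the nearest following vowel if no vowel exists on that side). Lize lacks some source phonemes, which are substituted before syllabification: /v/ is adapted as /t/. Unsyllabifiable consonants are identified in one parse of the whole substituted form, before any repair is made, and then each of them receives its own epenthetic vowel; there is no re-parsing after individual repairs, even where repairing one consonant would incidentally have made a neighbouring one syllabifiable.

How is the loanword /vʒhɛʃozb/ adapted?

Substitution: /v/ → /t/, giving /tʒhɛʃozb/.
Under (C)V(C), the unsyllabifiable consonants are /t/, /ʒ/, /b/ (at most one coda consonant is licensed; onsets are limited to one consonant).
Each unlicensed consonant becomes the onset of a new syllable: /t/ → /tɛ/, /ʒ/ → /ʒɛ/, /b/ → /bo/.

tɛʒɛhɛʃozbo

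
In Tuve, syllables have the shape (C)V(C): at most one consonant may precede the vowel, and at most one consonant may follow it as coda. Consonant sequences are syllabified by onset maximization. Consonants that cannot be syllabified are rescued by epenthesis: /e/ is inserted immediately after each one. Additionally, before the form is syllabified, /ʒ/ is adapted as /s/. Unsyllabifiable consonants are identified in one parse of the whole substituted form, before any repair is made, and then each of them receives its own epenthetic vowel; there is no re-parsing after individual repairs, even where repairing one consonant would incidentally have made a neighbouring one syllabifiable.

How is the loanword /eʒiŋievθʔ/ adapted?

Substitution: /ʒ/ → /s/, giving /esiŋievθʔ/.
Syllabifying with onset maximization leaves /θ/, /ʔ/ stranded (at most one coda consonant is licensed; onsets are limited to one consonant).
Each unlicensed consonant becomes the onset of a new syllable: /θ/ → /θe/, /ʔ/ → /ʔe/.

esiŋievθeʔe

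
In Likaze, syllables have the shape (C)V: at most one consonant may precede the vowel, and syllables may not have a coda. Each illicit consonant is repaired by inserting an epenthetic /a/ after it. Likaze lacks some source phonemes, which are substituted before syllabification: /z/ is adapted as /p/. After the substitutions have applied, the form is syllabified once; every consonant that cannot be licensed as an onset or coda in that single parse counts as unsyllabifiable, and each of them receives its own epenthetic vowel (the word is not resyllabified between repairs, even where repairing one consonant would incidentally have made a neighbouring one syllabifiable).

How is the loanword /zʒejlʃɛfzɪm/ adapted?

Substitution: /z/ → /p/, giving /pʒejlʃɛfpɪm/.
Syllabifying with onset maximization leaves /p/, /j/, /l/, /f/, /m/ stranded (no codas are permitted; onsets are limited to one consonant).
Epenthesis after each stranded consonant: /p/ → /pa/, /j/ → /ja/, /l/ → /la/, /f/ → /fa/, /m/ → /ma/.

paʒejalaʃɛfapɪma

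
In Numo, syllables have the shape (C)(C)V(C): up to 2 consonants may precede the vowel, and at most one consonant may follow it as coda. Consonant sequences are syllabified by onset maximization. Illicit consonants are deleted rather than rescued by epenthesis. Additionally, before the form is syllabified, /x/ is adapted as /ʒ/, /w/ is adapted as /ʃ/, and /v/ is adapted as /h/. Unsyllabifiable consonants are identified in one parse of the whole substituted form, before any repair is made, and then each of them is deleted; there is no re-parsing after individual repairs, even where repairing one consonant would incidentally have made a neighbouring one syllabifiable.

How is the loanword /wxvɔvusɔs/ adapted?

Substitution: /w/ → /ʃ/, /x/ → /ʒ/, /v/ → /h/, giving /ʃʒhɔhusɔs/.
Under (C)(C)V(C), the unsyllabifiable consonants are /ʃ/ (at most one coda consonant is licensed; onsets may contain at most 2 consonants).
Each unlicensed consonant is deleted: /ʃ/.

ʒhɔhusɔs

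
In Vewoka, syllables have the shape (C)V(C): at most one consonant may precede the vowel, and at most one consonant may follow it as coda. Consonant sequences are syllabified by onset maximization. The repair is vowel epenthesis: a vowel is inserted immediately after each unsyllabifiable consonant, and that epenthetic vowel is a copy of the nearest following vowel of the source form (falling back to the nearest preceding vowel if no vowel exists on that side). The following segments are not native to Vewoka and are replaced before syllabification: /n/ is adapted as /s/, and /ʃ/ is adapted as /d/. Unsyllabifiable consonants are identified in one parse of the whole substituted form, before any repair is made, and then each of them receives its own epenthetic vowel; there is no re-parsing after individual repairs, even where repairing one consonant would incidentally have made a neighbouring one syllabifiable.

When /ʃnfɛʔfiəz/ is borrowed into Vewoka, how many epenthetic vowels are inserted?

After substitution the input is /dsfɛʔfiəz/.
The unsyllabifiable consonants are /d/, /s/; each receives one epenthetic vowel.

2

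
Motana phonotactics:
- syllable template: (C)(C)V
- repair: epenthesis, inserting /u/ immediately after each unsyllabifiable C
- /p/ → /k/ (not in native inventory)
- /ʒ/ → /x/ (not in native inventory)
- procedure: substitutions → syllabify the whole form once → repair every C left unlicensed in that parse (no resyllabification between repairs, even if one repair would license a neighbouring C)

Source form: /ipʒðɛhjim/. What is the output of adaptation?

ikuxðɛhjimu

Substitution: /p/ → /k/, /ʒ/ → /x/, giving /ikxðɛhjim/.
Under (C)(C)V, the unsyllabifiable consonants are /k/, /m/ (no codas are permitted; onsets may contain at most 2 consonants).
Inserting the epenthetic vowel yields /k/ → /ku/, /m/ → /mu/.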